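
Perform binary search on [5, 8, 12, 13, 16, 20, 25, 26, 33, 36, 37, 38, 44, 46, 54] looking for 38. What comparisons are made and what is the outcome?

Binary search for 38 in [5, 8, 12, 13, 16, 20, 25, 26, 33, 36, 37, 38, 44, 46, 54]:

lo=0, hi=14, mid=7, arr[mid]=26 -> 26 < 38, search right half
lo=8, hi=14, mid=11, arr[mid]=38 -> Found target at index 11!

Binary search finds 38 at index 11 after 2 comparisons. The search repeatedly halves the search space by comparing with the middle element.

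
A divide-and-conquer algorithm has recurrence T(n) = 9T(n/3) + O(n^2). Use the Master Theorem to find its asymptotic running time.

Master Theorem for T(n) = 9T(n/3) + O(n^2):

a = 9, b = 3, c = 2
log_b(a) = log_3(9) = 2.0000

Case 2: c = 2 = log_3(9) = 2.0000
T(n) = O(n^2 log n) = O(n^2 log n)

For T(n) = 9T(n/3) + O(n^2): log_3(9) = 2.0000. This is Case 2 of the Master Theorem (c = log_b(a), equal work at all levels), giving O(n^2 log n).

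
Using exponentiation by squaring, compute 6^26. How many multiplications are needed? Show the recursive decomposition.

Computing 6^26 by squaring (build up from 6^1; each line after the first costs one multiplication):

6^1 = 6
6^2 = (6^1)^2 = 6^2 = 36
6^3 = 6 * 6^2 = 6 * 36 = 216
6^6 = (6^3)^2 = 216^2 = 46656
6^12 = (6^6)^2 = 46656^2 = 2176782336
6^13 = 6 * 6^12 = 6 * 2176782336 = 13060694016
6^26 = (6^13)^2 = 13060694016^2 = 170581728179578208256

Result: 170581728179578208256
Multiplications needed: 6 (6 lines after 6^1)

6^26 = 170581728179578208256. Using exponentiation by squaring, this requires 6 multiplications. The key idea: if the exponent is even, square the half-power; if odd, multiply by the base once.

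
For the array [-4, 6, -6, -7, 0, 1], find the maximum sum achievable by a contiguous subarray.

Using Kadane's algorithm on [-4, 6, -6, -7, 0, 1]:

Scanning through the array:
Position 1 (value 6): max_ending_here = 6, max_so_far = 6
Position 2 (value -6): max_ending_here = 0, max_so_far = 6
Position 3 (value -7): max_ending_here = -7, max_so_far = 6
Position 4 (value 0): max_ending_here = 0, max_so_far = 6
Position 5 (value 1): max_ending_here = 1, max_so_far = 6

Maximum subarray: [6]
Maximum sum: 6

The maximum subarray is [6] with sum 6. This subarray runs from index 1 to index 1.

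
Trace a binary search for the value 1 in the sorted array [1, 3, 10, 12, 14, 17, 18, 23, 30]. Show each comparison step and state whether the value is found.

Binary search for 1 in [1, 3, 10, 12, 14, 17, 18, 23, 30]:

lo=0, hi=8, mid=4, arr[mid]=14 -> 14 > 1, search left half
lo=0, hi=3, mid=1, arr[mid]=3 -> 3 > 1, search left half
lo=0, hi=0, mid=0, arr[mid]=1 -> Found target at index 0!

Binary search finds 1 at index 0 after 3 comparisons. The search repeatedly halves the search space by comparing with the middle element.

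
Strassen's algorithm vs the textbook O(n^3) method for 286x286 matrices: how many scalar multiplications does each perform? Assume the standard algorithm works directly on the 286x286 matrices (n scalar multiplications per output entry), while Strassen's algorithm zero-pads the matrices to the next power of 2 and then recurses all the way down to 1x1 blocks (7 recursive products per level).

Matrix multiplication for 286x286 matrices:

Strassen's algorithm requires power-of-2 dimensions. Pad 286x286 to 512x512 (next power of 2).

Standard algorithm: 286^3 = 23393656 multiplications
Strassen's algorithm: 7^(log2(512)) = 7^9 = 40353607 multiplications
Difference: 23393656 - 40353607 = -16959951 (Strassen uses MORE here due to padding overhead — for small or just-over-power-of-2 n, padding can outweigh the per-level savings)

Standard: 23393656 multiplications (286^3). Strassen: 40353607 multiplications (7^9, after padding to 512x512). Strassen reduces 8 recursive multiplications to 7 at each level.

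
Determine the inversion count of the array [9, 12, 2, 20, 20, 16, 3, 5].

Finding inversions in [9, 12, 2, 20, 20, 16, 3, 5]:

(0, 2): arr[0]=9 > arr[2]=2
(0, 6): arr[0]=9 > arr[6]=3
(0, 7): arr[0]=9 > arr[7]=5
(1, 2): arr[1]=12 > arr[2]=2
(1, 6): arr[1]=12 > arr[6]=3
(1, 7): arr[1]=12 > arr[7]=5
(3, 5): arr[3]=20 > arr[5]=16
(3, 6): arr[3]=20 > arr[6]=3
(3, 7): arr[3]=20 > arr[7]=5
(4, 5): arr[4]=20 > arr[5]=16
(4, 6): arr[4]=20 > arr[6]=3
(4, 7): arr[4]=20 > arr[7]=5
(5, 6): arr[5]=16 > arr[6]=3
(5, 7): arr[5]=16 > arr[7]=5

Total inversions: 14

The array has 14 inversion(s): (0,2), (0,6), (0,7), (1,2), (1,6), (1,7), (3,5), (3,6), (3,7), (4,5), (4,6), (4,7), (5,6), (5,7). Each pair (i,j) satisfies i < j and arr[i] > arr[j].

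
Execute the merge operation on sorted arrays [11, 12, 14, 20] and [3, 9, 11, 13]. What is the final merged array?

Merging process:

Compare 11 vs 3: take 3 from right. Merged: [3]
Compare 11 vs 9: take 9 from right. Merged: [3, 9]
Compare 11 vs 11: take 11 from left. Merged: [3, 9, 11]
Compare 12 vs 11: take 11 from right. Merged: [3, 9, 11, 11]
Compare 12 vs 13: take 12 from left. Merged: [3, 9, 11, 11, 12]
Compare 14 vs 13: take 13 from right. Merged: [3, 9, 11, 11, 12, 13]
Append remaining from left: [14, 20]. Merged: [3, 9, 11, 11, 12, 13, 14, 20]

Final merged array: [3, 9, 11, 11, 12, 13, 14, 20]
Total comparisons: 6

The merged array is [3, 9, 11, 11, 12, 13, 14, 20], requiring 6 comparisons. The merge step runs in O(n) time where n is the total number of elements.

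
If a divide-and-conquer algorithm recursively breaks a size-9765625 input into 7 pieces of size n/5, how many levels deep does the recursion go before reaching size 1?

For divide and conquer with division factor 5:

Problem sizes at each level:
Level 0: 9765625
Level 1: 1953125
Level 2: 390625
Level 3: 78125
Level 4: 15625
Level 5: 3125
Level 6: 625
Level 7: 125
Level 8: 25
Level 9: 5
Level 10: 1

The root is level 0 and the size-1 base case is level 10 (the tree spans levels 0 through 10, i.e. 11 levels counting the root), so the depth is the number of divisions: log_5(9765625) = 10

The recursion tree depth is log_5(9765625) = 10. At each level, the problem size is divided by 5, so it takes 10 divisions to reduce to a base case of size 1. The algorithm makes 7 recursive calls at each level.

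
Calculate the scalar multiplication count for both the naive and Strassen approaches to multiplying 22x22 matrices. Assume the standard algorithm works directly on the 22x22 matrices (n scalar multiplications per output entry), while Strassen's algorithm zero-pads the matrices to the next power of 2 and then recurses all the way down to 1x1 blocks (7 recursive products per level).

Matrix multiplication for 22x22 matrices:

Strassen's algorithm requires power-of-2 dimensions. Pad 22x22 to 32x32 (next power of 2).

Standard algorithm: 22^3 = 10648 multiplications
Strassen's algorithm: 7^(log2(32)) = 7^5 = 16807 multiplications
Difference: 10648 - 16807 = -6159 (Strassen uses MORE here due to padding overhead — for small or just-over-power-of-2 n, padding can outweigh the per-level savings)

Standard: 10648 multiplications (22^3). Strassen: 16807 multiplications (7^5, after padding to 32x32). Strassen reduces 8 recursive multiplications to 7 at each level.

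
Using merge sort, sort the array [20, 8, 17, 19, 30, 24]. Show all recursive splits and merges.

Merge sort trace:

Split: [20, 8, 17, 19, 30, 24] -> [20, 8, 17] and [19, 30, 24]
  Split: [20, 8, 17] -> [20] and [8, 17]
    Split: [8, 17] -> [8] and [17]
    Merge: [8] + [17] -> [8, 17]
  Merge: [20] + [8, 17] -> [8, 17, 20]
  Split: [19, 30, 24] -> [19] and [30, 24]
    Split: [30, 24] -> [30] and [24]
    Merge: [30] + [24] -> [24, 30]
  Merge: [19] + [24, 30] -> [19, 24, 30]
Merge: [8, 17, 20] + [19, 24, 30] -> [8, 17, 19, 20, 24, 30]

Final sorted array: [8, 17, 19, 20, 24, 30]

The merge sort proceeds by recursively splitting the array and merging sorted halves.
After all merges, the sorted array is [8, 17, 19, 20, 24, 30].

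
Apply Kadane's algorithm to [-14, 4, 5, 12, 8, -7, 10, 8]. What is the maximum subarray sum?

Using Kadane's algorithm on [-14, 4, 5, 12, 8, -7, 10, 8]:

Scanning through the array:
Position 1 (value 4): max_ending_here = 4, max_so_far = 4
Position 2 (value 5): max_ending_here = 9, max_so_far = 9
Position 3 (value 12): max_ending_here = 21, max_so_far = 21
Position 4 (value 8): max_ending_here = 29, max_so_far = 29
Position 5 (value -7): max_ending_here = 22, max_so_far = 29
Position 6 (value 10): max_ending_here = 32, max_so_far = 32
Position 7 (value 8): max_ending_here = 40, max_so_far = 40

Maximum subarray: [4, 5, 12, 8, -7, 10, 8]
Maximum sum: 40

The maximum subarray is [4, 5, 12, 8, -7, 10, 8] with sum 40. This subarray runs from index 1 to index 7.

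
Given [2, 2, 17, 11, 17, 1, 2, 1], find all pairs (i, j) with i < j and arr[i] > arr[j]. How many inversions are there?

Finding inversions in [2, 2, 17, 11, 17, 1, 2, 1]:

(0, 5): arr[0]=2 > arr[5]=1
(0, 7): arr[0]=2 > arr[7]=1
(1, 5): arr[1]=2 > arr[5]=1
(1, 7): arr[1]=2 > arr[7]=1
(2, 3): arr[2]=17 > arr[3]=11
(2, 5): arr[2]=17 > arr[5]=1
(2, 6): arr[2]=17 > arr[6]=2
(2, 7): arr[2]=17 > arr[7]=1
(3, 5): arr[3]=11 > arr[5]=1
(3, 6): arr[3]=11 > arr[6]=2
(3, 7): arr[3]=11 > arr[7]=1
(4, 5): arr[4]=17 > arr[5]=1
(4, 6): arr[4]=17 > arr[6]=2
(4, 7): arr[4]=17 > arr[7]=1
(6, 7): arr[6]=2 > arr[7]=1

Total inversions: 15

The array has 15 inversion(s): (0,5), (0,7), (1,5), (1,7), (2,3), (2,5), (2,6), (2,7), (3,5), (3,6), (3,7), (4,5), (4,6), (4,7), (6,7). Each pair (i,j) satisfies i < j and arr[i] > arr[j].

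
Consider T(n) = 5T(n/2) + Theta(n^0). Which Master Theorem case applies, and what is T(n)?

Master Theorem for T(n) = 5T(n/2) + O(n^0):

a = 5, b = 2, c = 0
log_b(a) = log_2(5) = 2.3219

Case 1: c = 0 < log_2(5) = 2.3219
T(n) = O(n^(log_2 5))

For T(n) = 5T(n/2) + O(n^0): log_2(5) = 2.3219. This is Case 1 of the Master Theorem (c < log_b(a), work dominated by leaves), giving O(n^(log_2 5)).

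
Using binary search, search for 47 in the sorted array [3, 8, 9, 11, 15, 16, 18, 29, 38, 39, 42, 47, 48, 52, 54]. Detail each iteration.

Binary search for 47 in [3, 8, 9, 11, 15, 16, 18, 29, 38, 39, 42, 47, 48, 52, 54]:

lo=0, hi=14, mid=7, arr[mid]=29 -> 29 < 47, search right half
lo=8, hi=14, mid=11, arr[mid]=47 -> Found target at index 11!

Binary search finds 47 at index 11 after 2 comparisons. The search repeatedly halves the search space by comparing with the middle element.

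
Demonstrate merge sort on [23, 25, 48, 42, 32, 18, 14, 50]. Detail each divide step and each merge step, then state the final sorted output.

Merge sort trace:

Split: [23, 25, 48, 42, 32, 18, 14, 50] -> [23, 25, 48, 42] and [32, 18, 14, 50]
  Split: [23, 25, 48, 42] -> [23, 25] and [48, 42]
    Split: [23, 25] -> [23] and [25]
    Merge: [23] + [25] -> [23, 25]
    Split: [48, 42] -> [48] and [42]
    Merge: [48] + [42] -> [42, 48]
  Merge: [23, 25] + [42, 48] -> [23, 25, 42, 48]
  Split: [32, 18, 14, 50] -> [32, 18] and [14, 50]
    Split: [32, 18] -> [32] and [18]
    Merge: [32] + [18] -> [18, 32]
    Split: [14, 50] -> [14] and [50]
    Merge: [14] + [50] -> [14, 50]
  Merge: [18, 32] + [14, 50] -> [14, 18, 32, 50]
Merge: [23, 25, 42, 48] + [14, 18, 32, 50] -> [14, 18, 23, 25, 32, 42, 48, 50]

Final sorted array: [14, 18, 23, 25, 32, 42, 48, 50]

The merge sort proceeds by recursively splitting the array and merging sorted halves.
After all merges, the sorted array is [14, 18, 23, 25, 32, 42, 48, 50].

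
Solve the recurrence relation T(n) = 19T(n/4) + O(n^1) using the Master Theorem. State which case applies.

Master Theorem for T(n) = 19T(n/4) + O(n^1):

a = 19, b = 4, c = 1
log_b(a) = log_4(19) = 2.1240

Case 1: c = 1 < log_4(19) = 2.1240
T(n) = O(n^(log_4 19))

For T(n) = 19T(n/4) + O(n^1): log_4(19) = 2.1240. This is Case 1 of the Master Theorem (c < log_b(a), work dominated by leaves), giving O(n^(log_4 19)).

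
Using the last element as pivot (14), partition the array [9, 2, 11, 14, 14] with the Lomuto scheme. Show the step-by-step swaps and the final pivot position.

Lomuto partition with pivot = 14:

Initial array: [9, 2, 11, 14, 14]

arr[0]=9 <= 14: swap with position 0, array becomes [9, 2, 11, 14, 14]
arr[1]=2 <= 14: swap with position 1, array becomes [9, 2, 11, 14, 14]
arr[2]=11 <= 14: swap with position 2, array becomes [9, 2, 11, 14, 14]
arr[3]=14 <= 14: swap with position 3, array becomes [9, 2, 11, 14, 14]

Place pivot at position 4: [9, 2, 11, 14, 14]
Pivot position: 4

After partitioning with pivot 14, the array becomes [9, 2, 11, 14, 14]. The pivot is placed at index 4. All elements to the left of the pivot are <= 14, and all elements to the right are > 14.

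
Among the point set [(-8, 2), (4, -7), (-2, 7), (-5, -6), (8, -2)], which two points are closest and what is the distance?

Computing all pairwise distances among 5 points:

d((-8, 2), (4, -7)) = 15.0
d((-8, 2), (-2, 7)) = 7.8102
d((-8, 2), (-5, -6)) = 8.544
d((-8, 2), (8, -2)) = 16.4924
d((4, -7), (-2, 7)) = 15.2315
d((4, -7), (-5, -6)) = 9.0554
d((4, -7), (8, -2)) = 6.4031 <-- minimum
d((-2, 7), (-5, -6)) = 13.3417
d((-2, 7), (8, -2)) = 13.4536
d((-5, -6), (8, -2)) = 13.6015

Closest pair: (4, -7) and (8, -2) with distance 6.4031

The closest pair is (4, -7) and (8, -2) with Euclidean distance 6.4031. For 5 points, brute-force pairwise comparison is shown above. For large n, the divide-and-conquer algorithm (sort by x, recurse on halves, check the dividing strip) achieves O(n log n).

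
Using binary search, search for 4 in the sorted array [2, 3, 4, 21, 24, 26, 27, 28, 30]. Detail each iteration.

Binary search for 4 in [2, 3, 4, 21, 24, 26, 27, 28, 30]:

lo=0, hi=8, mid=4, arr[mid]=24 -> 24 > 4, search left half
lo=0, hi=3, mid=1, arr[mid]=3 -> 3 < 4, search right half
lo=2, hi=3, mid=2, arr[mid]=4 -> Found target at index 2!

Binary search finds 4 at index 2 after 3 comparisons. The search repeatedly halves the search space by comparing with the middle element.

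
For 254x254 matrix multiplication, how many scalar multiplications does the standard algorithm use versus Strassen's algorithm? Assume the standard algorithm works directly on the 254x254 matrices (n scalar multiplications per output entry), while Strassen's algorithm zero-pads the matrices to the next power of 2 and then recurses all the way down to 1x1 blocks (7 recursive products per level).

Matrix multiplication for 254x254 matrices:

Strassen's algorithm requires power-of-2 dimensions. Pad 254x254 to 256x256 (next power of 2).

Standard algorithm: 254^3 = 16387064 multiplications
Strassen's algorithm: 7^(log2(256)) = 7^8 = 5764801 multiplications
Savings: 16387064 - 5764801 = 10622263 multiplications

Standard: 16387064 multiplications (254^3). Strassen: 5764801 multiplications (7^8, after padding to 256x256). Strassen reduces 8 recursive multiplications to 7 at each level.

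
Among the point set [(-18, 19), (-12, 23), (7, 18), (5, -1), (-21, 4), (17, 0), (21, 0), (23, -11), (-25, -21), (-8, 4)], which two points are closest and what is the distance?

Computing all pairwise distances among 10 points:

d((-18, 19), (-12, 23)) = 7.2111
d((-18, 19), (7, 18)) = 25.02
d((-18, 19), (5, -1)) = 30.4795
d((-18, 19), (-21, 4)) = 15.2971
d((-18, 19), (17, 0)) = 39.8246
d((-18, 19), (21, 0)) = 43.382
d((-18, 19), (23, -11)) = 50.8035
d((-18, 19), (-25, -21)) = 40.6079
d((-18, 19), (-8, 4)) = 18.0278
d((-12, 23), (7, 18)) = 19.6469
d((-12, 23), (5, -1)) = 29.4109
d((-12, 23), (-21, 4)) = 21.0238
d((-12, 23), (17, 0)) = 37.0135
d((-12, 23), (21, 0)) = 40.2244
d((-12, 23), (23, -11)) = 48.7955
d((-12, 23), (-25, -21)) = 45.8803
d((-12, 23), (-8, 4)) = 19.4165
d((7, 18), (5, -1)) = 19.105
d((7, 18), (-21, 4)) = 31.305
d((7, 18), (17, 0)) = 20.5913
d((7, 18), (21, 0)) = 22.8035
d((7, 18), (23, -11)) = 33.121
d((7, 18), (-25, -21)) = 50.448
d((7, 18), (-8, 4)) = 20.5183
d((5, -1), (-21, 4)) = 26.4764
d((5, -1), (17, 0)) = 12.0416
d((5, -1), (21, 0)) = 16.0312
d((5, -1), (23, -11)) = 20.5913
d((5, -1), (-25, -21)) = 36.0555
d((5, -1), (-8, 4)) = 13.9284
d((-21, 4), (17, 0)) = 38.2099
d((-21, 4), (21, 0)) = 42.19
d((-21, 4), (23, -11)) = 46.4866
d((-21, 4), (-25, -21)) = 25.318
d((-21, 4), (-8, 4)) = 13.0
d((17, 0), (21, 0)) = 4.0 <-- minimum
d((17, 0), (23, -11)) = 12.53
d((17, 0), (-25, -21)) = 46.9574
d((17, 0), (-8, 4)) = 25.318
d((21, 0), (23, -11)) = 11.1803
d((21, 0), (-25, -21)) = 50.5668
d((21, 0), (-8, 4)) = 29.2746
d((23, -11), (-25, -21)) = 49.0306
d((23, -11), (-8, 4)) = 34.4384
d((-25, -21), (-8, 4)) = 30.2324

Closest pair: (17, 0) and (21, 0) with distance 4.0

The closest pair is (17, 0) and (21, 0) with Euclidean distance 4.0. For 10 points, brute-force pairwise comparison is shown above. For large n, the divide-and-conquer algorithm (sort by x, recurse on halves, check the dividing strip) achieves O(n log n).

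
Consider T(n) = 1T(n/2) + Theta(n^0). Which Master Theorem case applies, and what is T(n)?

Master Theorem for T(n) = 1T(n/2) + O(n^0):

a = 1, b = 2, c = 0
log_b(a) = log_2(1) = 0.0000

Case 2: c = 0 = log_2(1) = 0.0000
T(n) = O(n^0 log n) = O(log n)

For T(n) = 1T(n/2) + O(n^0): log_2(1) = 0.0000. This is Case 2 of the Master Theorem (c = log_b(a), equal work at all levels), giving O(log n).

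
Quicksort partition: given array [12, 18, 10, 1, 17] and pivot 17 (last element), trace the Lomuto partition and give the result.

Lomuto partition with pivot = 17:

Initial array: [12, 18, 10, 1, 17]

arr[0]=12 <= 17: swap with position 0, array becomes [12, 18, 10, 1, 17]
arr[1]=18 > 17: no swap
arr[2]=10 <= 17: swap with position 1, array becomes [12, 10, 18, 1, 17]
arr[3]=1 <= 17: swap with position 2, array becomes [12, 10, 1, 18, 17]

Place pivot at position 3: [12, 10, 1, 17, 18]
Pivot position: 3

After partitioning with pivot 17, the array becomes [12, 10, 1, 17, 18]. The pivot is placed at index 3. All elements to the left of the pivot are <= 17, and all elements to the right are > 17.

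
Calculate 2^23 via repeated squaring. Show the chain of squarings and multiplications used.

Computing 2^23 by squaring (build up from 2^1; each line after the first costs one multiplication):

2^1 = 2
2^2 = (2^1)^2 = 2^2 = 4
2^4 = (2^2)^2 = 4^2 = 16
2^5 = 2 * 2^4 = 2 * 16 = 32
2^10 = (2^5)^2 = 32^2 = 1024
2^11 = 2 * 2^10 = 2 * 1024 = 2048
2^22 = (2^11)^2 = 2048^2 = 4194304
2^23 = 2 * 2^22 = 2 * 4194304 = 8388608

Result: 8388608
Multiplications needed: 7 (7 lines after 2^1)

2^23 = 8388608. Using exponentiation by squaring, this requires 7 multiplications. The key idea: if the exponent is even, square the half-power; if odd, multiply by the base once.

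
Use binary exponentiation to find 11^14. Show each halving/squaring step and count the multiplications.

Computing 11^14 by squaring (build up from 11^1; each line after the first costs one multiplication):

11^1 = 11
11^2 = (11^1)^2 = 11^2 = 121
11^3 = 11 * 11^2 = 11 * 121 = 1331
11^6 = (11^3)^2 = 1331^2 = 1771561
11^7 = 11 * 11^6 = 11 * 1771561 = 19487171
11^14 = (11^7)^2 = 19487171^2 = 379749833583241

Result: 379749833583241
Multiplications needed: 5 (5 lines after 11^1)

11^14 = 379749833583241. Using exponentiation by squaring, this requires 5 multiplications. The key idea: if the exponent is even, square the half-power; if odd, multiply by the base once.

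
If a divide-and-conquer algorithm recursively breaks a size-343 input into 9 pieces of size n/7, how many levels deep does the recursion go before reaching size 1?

For divide and conquer with division factor 7:

Problem sizes at each level:
Level 0: 343
Level 1: 49
Level 2: 7
Level 3: 1

The root is level 0 and the size-1 base case is level 3 (the tree spans levels 0 through 3, i.e. 4 levels counting the root), so the depth is the number of divisions: log_7(343) = 3

The recursion tree depth is log_7(343) = 3. At each level, the problem size is divided by 7, so it takes 3 divisions to reduce to a base case of size 1. The algorithm makes 9 recursive calls at each level.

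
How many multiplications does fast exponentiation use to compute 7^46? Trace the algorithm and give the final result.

Computing 7^46 by squaring (build up from 7^1; each line after the first costs one multiplication):

7^1 = 7
7^2 = (7^1)^2 = 7^2 = 49
7^4 = (7^2)^2 = 49^2 = 2401
7^5 = 7 * 7^4 = 7 * 2401 = 16807
7^10 = (7^5)^2 = 16807^2 = 282475249
7^11 = 7 * 7^10 = 7 * 282475249 = 1977326743
7^22 = (7^11)^2 = 1977326743^2 = 3909821048582988049
7^23 = 7 * 7^22 = 7 * 3909821048582988049 = 27368747340080916343
7^46 = (7^23)^2 = 27368747340080916343^2 = 749048330965186233494494102694564493649

Result: 749048330965186233494494102694564493649
Multiplications needed: 8 (8 lines after 7^1)

7^46 = 749048330965186233494494102694564493649. Using exponentiation by squaring, this requires 8 multiplications. The key idea: if the exponent is even, square the half-power; if odd, multiply by the base once.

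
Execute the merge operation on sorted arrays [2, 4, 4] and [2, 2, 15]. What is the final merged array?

Merging process:

Compare 2 vs 2: take 2 from left. Merged: [2]
Compare 4 vs 2: take 2 from right. Merged: [2, 2]
Compare 4 vs 2: take 2 from right. Merged: [2, 2, 2]
Compare 4 vs 15: take 4 from left. Merged: [2, 2, 2, 4]
Compare 4 vs 15: take 4 from left. Merged: [2, 2, 2, 4, 4]
Append remaining from right: [15]. Merged: [2, 2, 2, 4, 4, 15]

Final merged array: [2, 2, 2, 4, 4, 15]
Total comparisons: 5

The merged array is [2, 2, 2, 4, 4, 15], requiring 5 comparisons. The merge step runs in O(n) time where n is the total number of elements.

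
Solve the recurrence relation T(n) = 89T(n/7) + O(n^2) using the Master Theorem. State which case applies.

Master Theorem for T(n) = 89T(n/7) + O(n^2):

a = 89, b = 7, c = 2
log_b(a) = log_7(89) = 2.3067

Case 1: c = 2 < log_7(89) = 2.3067
T(n) = O(n^(log_7 89))

For T(n) = 89T(n/7) + O(n^2): log_7(89) = 2.3067. This is Case 1 of the Master Theorem (c < log_b(a), work dominated by leaves), giving O(n^(log_7 89)).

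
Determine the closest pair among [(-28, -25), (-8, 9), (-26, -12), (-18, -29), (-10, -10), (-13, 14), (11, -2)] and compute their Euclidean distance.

Computing all pairwise distances among 7 points:

d((-28, -25), (-8, 9)) = 39.4462
d((-28, -25), (-26, -12)) = 13.1529
d((-28, -25), (-18, -29)) = 10.7703
d((-28, -25), (-10, -10)) = 23.4307
d((-28, -25), (-13, 14)) = 41.7852
d((-28, -25), (11, -2)) = 45.2769
d((-8, 9), (-26, -12)) = 27.6586
d((-8, 9), (-18, -29)) = 39.2938
d((-8, 9), (-10, -10)) = 19.105
d((-8, 9), (-13, 14)) = 7.0711 <-- minimum
d((-8, 9), (11, -2)) = 21.9545
d((-26, -12), (-18, -29)) = 18.7883
d((-26, -12), (-10, -10)) = 16.1245
d((-26, -12), (-13, 14)) = 29.0689
d((-26, -12), (11, -2)) = 38.3275
d((-18, -29), (-10, -10)) = 20.6155
d((-18, -29), (-13, 14)) = 43.2897
d((-18, -29), (11, -2)) = 39.6232
d((-10, -10), (-13, 14)) = 24.1868
d((-10, -10), (11, -2)) = 22.4722
d((-13, 14), (11, -2)) = 28.8444

Closest pair: (-8, 9) and (-13, 14) with distance 7.0711

The closest pair is (-8, 9) and (-13, 14) with Euclidean distance 7.0711. For 7 points, brute-force pairwise comparison is shown above. For large n, the divide-and-conquer algorithm (sort by x, recurse on halves, check the dividing strip) achieves O(n log n).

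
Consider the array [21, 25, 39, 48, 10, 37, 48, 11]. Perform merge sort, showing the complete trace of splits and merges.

Merge sort trace:

Split: [21, 25, 39, 48, 10, 37, 48, 11] -> [21, 25, 39, 48] and [10, 37, 48, 11]
  Split: [21, 25, 39, 48] -> [21, 25] and [39, 48]
    Split: [21, 25] -> [21] and [25]
    Merge: [21] + [25] -> [21, 25]
    Split: [39, 48] -> [39] and [48]
    Merge: [39] + [48] -> [39, 48]
  Merge: [21, 25] + [39, 48] -> [21, 25, 39, 48]
  Split: [10, 37, 48, 11] -> [10, 37] and [48, 11]
    Split: [10, 37] -> [10] and [37]
    Merge: [10] + [37] -> [10, 37]
    Split: [48, 11] -> [48] and [11]
    Merge: [48] + [11] -> [11, 48]
  Merge: [10, 37] + [11, 48] -> [10, 11, 37, 48]
Merge: [21, 25, 39, 48] + [10, 11, 37, 48] -> [10, 11, 21, 25, 37, 39, 48, 48]

Final sorted array: [10, 11, 21, 25, 37, 39, 48, 48]

The merge sort proceeds by recursively splitting the array and merging sorted halves.
After all merges, the sorted array is [10, 11, 21, 25, 37, 39, 48, 48].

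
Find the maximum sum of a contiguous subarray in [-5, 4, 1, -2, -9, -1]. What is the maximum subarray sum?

Using Kadane's algorithm on [-5, 4, 1, -2, -9, -1]:

Scanning through the array:
Position 1 (value 4): max_ending_here = 4, max_so_far = 4
Position 2 (value 1): max_ending_here = 5, max_so_far = 5
Position 3 (value -2): max_ending_here = 3, max_so_far = 5
Position 4 (value -9): max_ending_here = -6, max_so_far = 5
Position 5 (value -1): max_ending_here = -1, max_so_far = 5

Maximum subarray: [4, 1]
Maximum sum: 5

The maximum subarray is [4, 1] with sum 5. This subarray runs from index 1 to index 2.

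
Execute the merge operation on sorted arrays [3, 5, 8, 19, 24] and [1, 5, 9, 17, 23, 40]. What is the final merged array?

Merging process:

Compare 3 vs 1: take 1 from right. Merged: [1]
Compare 3 vs 5: take 3 from left. Merged: [1, 3]
Compare 5 vs 5: take 5 from left. Merged: [1, 3, 5]
Compare 8 vs 5: take 5 from right. Merged: [1, 3, 5, 5]
Compare 8 vs 9: take 8 from left. Merged: [1, 3, 5, 5, 8]
Compare 19 vs 9: take 9 from right. Merged: [1, 3, 5, 5, 8, 9]
Compare 19 vs 17: take 17 from right. Merged: [1, 3, 5, 5, 8, 9, 17]
Compare 19 vs 23: take 19 from left. Merged: [1, 3, 5, 5, 8, 9, 17, 19]
Compare 24 vs 23: take 23 from right. Merged: [1, 3, 5, 5, 8, 9, 17, 19, 23]
Compare 24 vs 40: take 24 from left. Merged: [1, 3, 5, 5, 8, 9, 17, 19, 23, 24]
Append remaining from right: [40]. Merged: [1, 3, 5, 5, 8, 9, 17, 19, 23, 24, 40]

Final merged array: [1, 3, 5, 5, 8, 9, 17, 19, 23, 24, 40]
Total comparisons: 10

The merged array is [1, 3, 5, 5, 8, 9, 17, 19, 23, 24, 40], requiring 10 comparisons. The merge step runs in O(n) time where n is the total number of elements.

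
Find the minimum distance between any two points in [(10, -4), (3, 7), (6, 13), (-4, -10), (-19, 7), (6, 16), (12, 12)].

Computing all pairwise distances among 7 points:

d((10, -4), (3, 7)) = 13.0384
d((10, -4), (6, 13)) = 17.4642
d((10, -4), (-4, -10)) = 15.2315
d((10, -4), (-19, 7)) = 31.0161
d((10, -4), (6, 16)) = 20.3961
d((10, -4), (12, 12)) = 16.1245
d((3, 7), (6, 13)) = 6.7082
d((3, 7), (-4, -10)) = 18.3848
d((3, 7), (-19, 7)) = 22.0
d((3, 7), (6, 16)) = 9.4868
d((3, 7), (12, 12)) = 10.2956
d((6, 13), (-4, -10)) = 25.0799
d((6, 13), (-19, 7)) = 25.7099
d((6, 13), (6, 16)) = 3.0 <-- minimum
d((6, 13), (12, 12)) = 6.0828
d((-4, -10), (-19, 7)) = 22.6716
d((-4, -10), (6, 16)) = 27.8568
d((-4, -10), (12, 12)) = 27.2029
d((-19, 7), (6, 16)) = 26.5707
d((-19, 7), (12, 12)) = 31.4006
d((6, 16), (12, 12)) = 7.2111

Closest pair: (6, 13) and (6, 16) with distance 3.0

The closest pair is (6, 13) and (6, 16) with Euclidean distance 3.0. For 7 points, brute-force pairwise comparison is shown above. For large n, the divide-and-conquer algorithm (sort by x, recurse on halves, check the dividing strip) achieves O(n log n).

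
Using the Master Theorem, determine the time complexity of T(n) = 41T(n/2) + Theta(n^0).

Master Theorem for T(n) = 41T(n/2) + O(n^0):

a = 41, b = 2, c = 0
log_b(a) = log_2(41) = 5.3576

Case 1: c = 0 < log_2(41) = 5.3576
T(n) = O(n^(log_2 41))

For T(n) = 41T(n/2) + O(n^0): log_2(41) = 5.3576. This is Case 1 of the Master Theorem (c < log_b(a), work dominated by leaves), giving O(n^(log_2 41)).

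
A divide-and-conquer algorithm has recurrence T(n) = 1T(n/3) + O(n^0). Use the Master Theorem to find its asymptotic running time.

Master Theorem for T(n) = 1T(n/3) + O(n^0):

a = 1, b = 3, c = 0
log_b(a) = log_3(1) = 0.0000

Case 2: c = 0 = log_3(1) = 0.0000
T(n) = O(n^0 log n) = O(log n)

For T(n) = 1T(n/3) + O(n^0): log_3(1) = 0.0000. This is Case 2 of the Master Theorem (c = log_b(a), equal work at all levels), giving O(log n).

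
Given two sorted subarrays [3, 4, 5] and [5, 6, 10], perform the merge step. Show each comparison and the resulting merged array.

Merging process:

Compare 3 vs 5: take 3 from left. Merged: [3]
Compare 4 vs 5: take 4 from left. Merged: [3, 4]
Compare 5 vs 5: take 5 from left. Merged: [3, 4, 5]
Append remaining from right: [5, 6, 10]. Merged: [3, 4, 5, 5, 6, 10]

Final merged array: [3, 4, 5, 5, 6, 10]
Total comparisons: 3

The merged array is [3, 4, 5, 5, 6, 10], requiring 3 comparisons. The merge step runs in O(n) time where n is the total number of elements.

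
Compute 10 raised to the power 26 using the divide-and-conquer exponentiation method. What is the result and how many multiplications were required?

Computing 10^26 by squaring (build up from 10^1; each line after the first costs one multiplication):

10^1 = 10
10^2 = (10^1)^2 = 10^2 = 100
10^3 = 10 * 10^2 = 10 * 100 = 1000
10^6 = (10^3)^2 = 1000^2 = 1000000
10^12 = (10^6)^2 = 1000000^2 = 1000000000000
10^13 = 10 * 10^12 = 10 * 1000000000000 = 10000000000000
10^26 = (10^13)^2 = 10000000000000^2 = 100000000000000000000000000

Result: 100000000000000000000000000
Multiplications needed: 6 (6 lines after 10^1)

10^26 = 100000000000000000000000000. Using exponentiation by squaring, this requires 6 multiplications. The key idea: if the exponent is even, square the half-power; if odd, multiply by the base once.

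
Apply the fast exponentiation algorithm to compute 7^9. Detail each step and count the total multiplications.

Computing 7^9 by squaring (build up from 7^1; each line after the first costs one multiplication):

7^1 = 7
7^2 = (7^1)^2 = 7^2 = 49
7^4 = (7^2)^2 = 49^2 = 2401
7^8 = (7^4)^2 = 2401^2 = 5764801
7^9 = 7 * 7^8 = 7 * 5764801 = 40353607

Result: 40353607
Multiplications needed: 4 (4 lines after 7^1)

7^9 = 40353607. Using exponentiation by squaring, this requires 4 multiplications. The key idea: if the exponent is even, square the half-power; if odd, multiply by the base once.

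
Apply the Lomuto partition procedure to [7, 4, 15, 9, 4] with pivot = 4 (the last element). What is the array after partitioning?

Lomuto partition with pivot = 4:

Initial array: [7, 4, 15, 9, 4]

arr[0]=7 > 4: no swap
arr[1]=4 <= 4: swap with position 0, array becomes [4, 7, 15, 9, 4]
arr[2]=15 > 4: no swap
arr[3]=9 > 4: no swap

Place pivot at position 1: [4, 4, 15, 9, 7]
Pivot position: 1

After partitioning with pivot 4, the array becomes [4, 4, 15, 9, 7]. The pivot is placed at index 1. All elements to the left of the pivot are <= 4, and all elements to the right are > 4.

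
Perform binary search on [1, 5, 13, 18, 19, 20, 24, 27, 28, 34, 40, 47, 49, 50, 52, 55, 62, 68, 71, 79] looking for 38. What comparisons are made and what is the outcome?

Binary search for 38 in [1, 5, 13, 18, 19, 20, 24, 27, 28, 34, 40, 47, 49, 50, 52, 55, 62, 68, 71, 79]:

lo=0, hi=19, mid=9, arr[mid]=34 -> 34 < 38, search right half
lo=10, hi=19, mid=14, arr[mid]=52 -> 52 > 38, search left half
lo=10, hi=13, mid=11, arr[mid]=47 -> 47 > 38, search left half
lo=10, hi=10, mid=10, arr[mid]=40 -> 40 > 38, search left half
lo=10 > hi=9, target 38 not found

Binary search determines that 38 is not in the array after 4 comparisons. The search space was exhausted without finding the target.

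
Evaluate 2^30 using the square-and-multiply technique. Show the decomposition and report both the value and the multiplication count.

Computing 2^30 by squaring (build up from 2^1; each line after the first costs one multiplication):

2^1 = 2
2^2 = (2^1)^2 = 2^2 = 4
2^3 = 2 * 2^2 = 2 * 4 = 8
2^6 = (2^3)^2 = 8^2 = 64
2^7 = 2 * 2^6 = 2 * 64 = 128
2^14 = (2^7)^2 = 128^2 = 16384
2^15 = 2 * 2^14 = 2 * 16384 = 32768
2^30 = (2^15)^2 = 32768^2 = 1073741824

Result: 1073741824
Multiplications needed: 7 (7 lines after 2^1)

2^30 = 1073741824. Using exponentiation by squaring, this requires 7 multiplications. The key idea: if the exponent is even, square the half-power; if odd, multiply by the base once.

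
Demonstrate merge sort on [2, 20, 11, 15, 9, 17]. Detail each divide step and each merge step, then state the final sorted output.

Merge sort trace:

Split: [2, 20, 11, 15, 9, 17] -> [2, 20, 11] and [15, 9, 17]
  Split: [2, 20, 11] -> [2] and [20, 11]
    Split: [20, 11] -> [20] and [11]
    Merge: [20] + [11] -> [11, 20]
  Merge: [2] + [11, 20] -> [2, 11, 20]
  Split: [15, 9, 17] -> [15] and [9, 17]
    Split: [9, 17] -> [9] and [17]
    Merge: [9] + [17] -> [9, 17]
  Merge: [15] + [9, 17] -> [9, 15, 17]
Merge: [2, 11, 20] + [9, 15, 17] -> [2, 9, 11, 15, 17, 20]

Final sorted array: [2, 9, 11, 15, 17, 20]

The merge sort proceeds by recursively splitting the array and merging sorted halves.
After all merges, the sorted array is [2, 9, 11, 15, 17, 20].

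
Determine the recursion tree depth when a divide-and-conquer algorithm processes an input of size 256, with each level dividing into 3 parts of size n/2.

For divide and conquer with division factor 2:

Problem sizes at each level:
Level 0: 256
Level 1: 128
Level 2: 64
Level 3: 32
Level 4: 16
Level 5: 8
Level 6: 4
Level 7: 2
Level 8: 1

The root is level 0 and the size-1 base case is level 8 (the tree spans levels 0 through 8, i.e. 9 levels counting the root), so the depth is the number of divisions: log_2(256) = 8

The recursion tree depth is log_2(256) = 8. At each level, the problem size is divided by 2, so it takes 8 divisions to reduce to a base case of size 1. The algorithm makes 3 recursive calls at each level.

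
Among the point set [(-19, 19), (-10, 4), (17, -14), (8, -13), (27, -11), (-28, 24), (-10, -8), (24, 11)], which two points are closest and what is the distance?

Computing all pairwise distances among 8 points:

d((-19, 19), (-10, 4)) = 17.4929
d((-19, 19), (17, -14)) = 48.8365
d((-19, 19), (8, -13)) = 41.8688
d((-19, 19), (27, -11)) = 54.9181
d((-19, 19), (-28, 24)) = 10.2956
d((-19, 19), (-10, -8)) = 28.4605
d((-19, 19), (24, 11)) = 43.7379
d((-10, 4), (17, -14)) = 32.45
d((-10, 4), (8, -13)) = 24.7588
d((-10, 4), (27, -11)) = 39.9249
d((-10, 4), (-28, 24)) = 26.9072
d((-10, 4), (-10, -8)) = 12.0
d((-10, 4), (24, 11)) = 34.7131
d((17, -14), (8, -13)) = 9.0554 <-- minimum
d((17, -14), (27, -11)) = 10.4403
d((17, -14), (-28, 24)) = 58.8982
d((17, -14), (-10, -8)) = 27.6586
d((17, -14), (24, 11)) = 25.9615
d((8, -13), (27, -11)) = 19.105
d((8, -13), (-28, 24)) = 51.6236
d((8, -13), (-10, -8)) = 18.6815
d((8, -13), (24, 11)) = 28.8444
d((27, -11), (-28, 24)) = 65.192
d((27, -11), (-10, -8)) = 37.1214
d((27, -11), (24, 11)) = 22.2036
d((-28, 24), (-10, -8)) = 36.7151
d((-28, 24), (24, 11)) = 53.6004
d((-10, -8), (24, 11)) = 38.9487

Closest pair: (17, -14) and (8, -13) with distance 9.0554

The closest pair is (17, -14) and (8, -13) with Euclidean distance 9.0554. For 8 points, brute-force pairwise comparison is shown above. For large n, the divide-and-conquer algorithm (sort by x, recurse on halves, check the dividing strip) achieves O(n log n).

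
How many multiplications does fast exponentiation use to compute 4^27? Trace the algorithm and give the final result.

Computing 4^27 by squaring (build up from 4^1; each line after the first costs one multiplication):

4^1 = 4
4^2 = (4^1)^2 = 4^2 = 16
4^3 = 4 * 4^2 = 4 * 16 = 64
4^6 = (4^3)^2 = 64^2 = 4096
4^12 = (4^6)^2 = 4096^2 = 16777216
4^13 = 4 * 4^12 = 4 * 16777216 = 67108864
4^26 = (4^13)^2 = 67108864^2 = 4503599627370496
4^27 = 4 * 4^26 = 4 * 4503599627370496 = 18014398509481984

Result: 18014398509481984
Multiplications needed: 7 (7 lines after 4^1)

4^27 = 18014398509481984. Using exponentiation by squaring, this requires 7 multiplications. The key idea: if the exponent is even, square the half-power; if odd, multiply by the base once.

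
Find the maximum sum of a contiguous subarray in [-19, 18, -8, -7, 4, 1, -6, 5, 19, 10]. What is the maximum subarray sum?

Using Kadane's algorithm on [-19, 18, -8, -7, 4, 1, -6, 5, 19, 10]:

Scanning through the array:
Position 1 (value 18): max_ending_here = 18, max_so_far = 18
Position 2 (value -8): max_ending_here = 10, max_so_far = 18
Position 3 (value -7): max_ending_here = 3, max_so_far = 18
Position 4 (value 4): max_ending_here = 7, max_so_far = 18
Position 5 (value 1): max_ending_here = 8, max_so_far = 18
Position 6 (value -6): max_ending_here = 2, max_so_far = 18
Position 7 (value 5): max_ending_here = 7, max_so_far = 18
Position 8 (value 19): max_ending_here = 26, max_so_far = 26
Position 9 (value 10): max_ending_here = 36, max_so_far = 36

Maximum subarray: [18, -8, -7, 4, 1, -6, 5, 19, 10]
Maximum sum: 36

The maximum subarray is [18, -8, -7, 4, 1, -6, 5, 19, 10] with sum 36. This subarray runs from index 1 to index 9.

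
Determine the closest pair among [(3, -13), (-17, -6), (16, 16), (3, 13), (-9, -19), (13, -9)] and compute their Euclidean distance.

Computing all pairwise distances among 6 points:

d((3, -13), (-17, -6)) = 21.1896
d((3, -13), (16, 16)) = 31.7805
d((3, -13), (3, 13)) = 26.0
d((3, -13), (-9, -19)) = 13.4164
d((3, -13), (13, -9)) = 10.7703 <-- minimum
d((-17, -6), (16, 16)) = 39.6611
d((-17, -6), (3, 13)) = 27.5862
d((-17, -6), (-9, -19)) = 15.2643
d((-17, -6), (13, -9)) = 30.1496
d((16, 16), (3, 13)) = 13.3417
d((16, 16), (-9, -19)) = 43.0116
d((16, 16), (13, -9)) = 25.1794
d((3, 13), (-9, -19)) = 34.176
d((3, 13), (13, -9)) = 24.1661
d((-9, -19), (13, -9)) = 24.1661

Closest pair: (3, -13) and (13, -9) with distance 10.7703

The closest pair is (3, -13) and (13, -9) with Euclidean distance 10.7703. For 6 points, brute-force pairwise comparison is shown above. For large n, the divide-and-conquer algorithm (sort by x, recurse on halves, check the dividing strip) achieves O(n log n).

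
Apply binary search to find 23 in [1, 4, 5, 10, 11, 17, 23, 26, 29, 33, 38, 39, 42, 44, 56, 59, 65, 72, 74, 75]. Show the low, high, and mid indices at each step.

Binary search for 23 in [1, 4, 5, 10, 11, 17, 23, 26, 29, 33, 38, 39, 42, 44, 56, 59, 65, 72, 74, 75]:

lo=0, hi=19, mid=9, arr[mid]=33 -> 33 > 23, search left half
lo=0, hi=8, mid=4, arr[mid]=11 -> 11 < 23, search right half
lo=5, hi=8, mid=6, arr[mid]=23 -> Found target at index 6!

Binary search finds 23 at index 6 after 3 comparisons. The search repeatedly halves the search space by comparing with the middle element.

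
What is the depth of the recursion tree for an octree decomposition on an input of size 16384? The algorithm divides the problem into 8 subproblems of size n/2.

For divide and conquer with division factor 2:

Problem sizes at each level:
Level 0: 16384
Level 1: 8192
Level 2: 4096
Level 3: 2048
Level 4: 1024
Level 5: 512
Level 6: 256
Level 7: 128
Level 8: 64
Level 9: 32
Level 10: 16
Level 11: 8
Level 12: 4
Level 13: 2
Level 14: 1

The root is level 0 and the size-1 base case is level 14 (the tree spans levels 0 through 14, i.e. 15 levels counting the root), so the depth is the number of divisions: log_2(16384) = 14

The recursion tree depth is log_2(16384) = 14. At each level, the problem size is divided by 2, so it takes 14 divisions to reduce to a base case of size 1. The algorithm makes 8 recursive calls at each level.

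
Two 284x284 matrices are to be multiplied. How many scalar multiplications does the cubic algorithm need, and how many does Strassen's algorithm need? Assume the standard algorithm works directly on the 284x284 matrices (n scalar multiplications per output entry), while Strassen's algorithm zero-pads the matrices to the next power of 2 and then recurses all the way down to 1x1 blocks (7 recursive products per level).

Matrix multiplication for 284x284 matrices:

Strassen's algorithm requires power-of-2 dimensions. Pad 284x284 to 512x512 (next power of 2).

Standard algorithm: 284^3 = 22906304 multiplications
Strassen's algorithm: 7^(log2(512)) = 7^9 = 40353607 multiplications
Difference: 22906304 - 40353607 = -17447303 (Strassen uses MORE here due to padding overhead — for small or just-over-power-of-2 n, padding can outweigh the per-level savings)

Standard: 22906304 multiplications (284^3). Strassen: 40353607 multiplications (7^9, after padding to 512x512). Strassen reduces 8 recursive multiplications to 7 at each level.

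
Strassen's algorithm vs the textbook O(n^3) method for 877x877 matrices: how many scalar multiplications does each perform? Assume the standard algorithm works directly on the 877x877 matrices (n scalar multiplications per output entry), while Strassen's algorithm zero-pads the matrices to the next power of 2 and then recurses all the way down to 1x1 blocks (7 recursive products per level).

Matrix multiplication for 877x877 matrices:

Strassen's algorithm requires power-of-2 dimensions. Pad 877x877 to 1024x1024 (next power of 2).

Standard algorithm: 877^3 = 674526133 multiplications
Strassen's algorithm: 7^(log2(1024)) = 7^10 = 282475249 multiplications
Savings: 674526133 - 282475249 = 392050884 multiplications

Standard: 674526133 multiplications (877^3). Strassen: 282475249 multiplications (7^10, after padding to 1024x1024). Strassen reduces 8 recursive multiplications to 7 at each level.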